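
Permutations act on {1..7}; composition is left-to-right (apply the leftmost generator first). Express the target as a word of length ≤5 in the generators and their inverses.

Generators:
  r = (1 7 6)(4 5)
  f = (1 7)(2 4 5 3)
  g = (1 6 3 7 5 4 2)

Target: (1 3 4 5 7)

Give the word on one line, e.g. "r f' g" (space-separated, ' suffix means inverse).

  after f': (1 7)(2 3 5 4)
  after g': (1 3 7 2 6)
  after f': (1 5 4 2 6 7 3)
  after g': (1 7 6 3 2)
  after g': (1 3 4 5 7)

f' g' f' g' g'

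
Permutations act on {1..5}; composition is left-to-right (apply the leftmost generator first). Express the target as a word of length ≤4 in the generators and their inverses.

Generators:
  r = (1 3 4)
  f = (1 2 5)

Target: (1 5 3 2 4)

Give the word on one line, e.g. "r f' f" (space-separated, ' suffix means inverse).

  after f: (1 2 5)
  after r': (1 2 5 4 3)
  after f: (1 5 4 3 2)
  after r': (1 5 3 2 4)

f r' f r'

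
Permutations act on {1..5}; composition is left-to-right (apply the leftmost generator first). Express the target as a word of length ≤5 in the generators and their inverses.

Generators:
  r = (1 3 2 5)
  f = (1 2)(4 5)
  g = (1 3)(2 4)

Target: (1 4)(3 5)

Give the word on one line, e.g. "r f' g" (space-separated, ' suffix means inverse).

  after r': (1 5 2 3)
  after f': (1 4 5)(2 3)
  after r: (1 4)(3 5)

r' f' r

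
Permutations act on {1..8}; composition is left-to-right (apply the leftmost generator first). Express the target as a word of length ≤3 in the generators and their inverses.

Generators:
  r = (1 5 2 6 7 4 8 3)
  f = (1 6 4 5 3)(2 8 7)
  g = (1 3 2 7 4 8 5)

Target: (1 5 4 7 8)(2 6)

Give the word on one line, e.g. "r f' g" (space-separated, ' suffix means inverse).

f' r' g

  after f': (1 3 5 4 6)(2 7 8)
  after r': (1 8 5 7 4 2 6 3)
  after g: (1 5 4 7 8)(2 6)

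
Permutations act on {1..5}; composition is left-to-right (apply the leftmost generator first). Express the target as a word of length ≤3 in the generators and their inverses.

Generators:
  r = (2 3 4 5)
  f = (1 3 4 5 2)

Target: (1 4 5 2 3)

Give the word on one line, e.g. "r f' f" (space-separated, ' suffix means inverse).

  after f': (1 2 5 4 3)
  after r: (1 3)
  after r: (1 4 5 2 3)

f' r r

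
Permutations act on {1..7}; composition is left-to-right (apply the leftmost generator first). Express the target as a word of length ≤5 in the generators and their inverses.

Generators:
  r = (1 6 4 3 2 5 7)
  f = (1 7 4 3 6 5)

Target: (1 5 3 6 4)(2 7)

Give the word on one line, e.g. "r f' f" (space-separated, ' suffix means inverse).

  after f': (1 5 6 3 4 7)
  after r': (1 2 3 6 4 5)
  after f: (1 2 6 3 5 7 4)
  after f: (1 2 5 4 7 3)
  after r: (1 5 3 6 4)(2 7)

f' r' f f r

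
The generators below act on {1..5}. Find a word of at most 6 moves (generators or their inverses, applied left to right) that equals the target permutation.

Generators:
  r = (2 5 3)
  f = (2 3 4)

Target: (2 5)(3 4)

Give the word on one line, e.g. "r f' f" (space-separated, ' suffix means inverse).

r' f' r' f' r

  after r': (2 3 5)
  after f': (3 5 4)
  after r': (2 3)(4 5)
  after f': (3 4 5)
  after r: (2 5)(3 4)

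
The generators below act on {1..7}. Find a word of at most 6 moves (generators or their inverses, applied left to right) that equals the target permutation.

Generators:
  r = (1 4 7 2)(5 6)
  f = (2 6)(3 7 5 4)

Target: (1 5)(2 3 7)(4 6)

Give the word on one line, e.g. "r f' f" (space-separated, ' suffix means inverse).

  after f: (2 6)(3 7 5 4)
  after f: (3 5)(4 7)
  after r': (1 2 7)(3 6 5)
  after f': (1 6 7)(2 3)(4 5)
  after r': (1 5)(2 3 7)(4 6)

f f r' f' r'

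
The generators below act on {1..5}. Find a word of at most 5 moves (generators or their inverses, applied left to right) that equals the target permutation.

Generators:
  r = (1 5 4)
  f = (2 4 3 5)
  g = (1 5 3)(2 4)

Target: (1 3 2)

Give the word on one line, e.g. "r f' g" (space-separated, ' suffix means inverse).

  after g: (1 5 3)(2 4)
  after r': (2 5 3 4)
  after g': (1 3 2)

g r' g'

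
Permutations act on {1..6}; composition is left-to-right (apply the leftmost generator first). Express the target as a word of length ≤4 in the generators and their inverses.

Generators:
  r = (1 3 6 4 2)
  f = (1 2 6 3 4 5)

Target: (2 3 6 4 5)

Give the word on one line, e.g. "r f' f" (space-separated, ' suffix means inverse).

f' r r f

  after f': (1 5 4 3 6 2)
  after r: (1 5 2 3 4 6)
  after r: (1 5)(2 6 3)
  after f: (2 3 6 4 5)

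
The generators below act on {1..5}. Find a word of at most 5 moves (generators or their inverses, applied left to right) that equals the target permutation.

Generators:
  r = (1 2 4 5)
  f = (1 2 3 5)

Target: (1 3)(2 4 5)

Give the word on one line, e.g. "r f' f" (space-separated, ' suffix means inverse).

  after r': (1 5 4 2)
  after f: (3 5 4)
  after f: (1 2 3)(4 5)
  after f: (1 3 2 5 4)
  after r': (1 3)(2 4 5)

r' f f f r'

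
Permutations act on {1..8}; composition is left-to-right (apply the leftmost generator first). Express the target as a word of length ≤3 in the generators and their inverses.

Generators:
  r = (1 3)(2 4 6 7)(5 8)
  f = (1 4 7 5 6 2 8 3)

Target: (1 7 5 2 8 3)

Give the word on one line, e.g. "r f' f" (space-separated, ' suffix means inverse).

  after f: (1 4 7 5 6 2 8 3)
  after r': (1 2 5 4 6 7 8)
  after r': (1 7 5 2 8 3)

f r' r'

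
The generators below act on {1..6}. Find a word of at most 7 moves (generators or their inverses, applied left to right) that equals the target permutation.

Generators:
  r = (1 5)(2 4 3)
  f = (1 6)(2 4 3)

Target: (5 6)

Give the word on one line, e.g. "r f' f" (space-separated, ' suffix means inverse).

  after r': (1 5)(2 3 4)
  after r': (2 4 3)
  after r': (1 5)
  after f': (1 5 6)(2 3 4)
  after r: (5 6)

r' r' r' f' r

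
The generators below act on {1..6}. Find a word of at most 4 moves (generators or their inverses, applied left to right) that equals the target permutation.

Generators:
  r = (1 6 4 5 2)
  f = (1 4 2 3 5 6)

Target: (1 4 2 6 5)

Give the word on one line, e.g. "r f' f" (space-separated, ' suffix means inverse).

  after r: (1 6 4 5 2)
  after r: (1 4 2 6 5)

r r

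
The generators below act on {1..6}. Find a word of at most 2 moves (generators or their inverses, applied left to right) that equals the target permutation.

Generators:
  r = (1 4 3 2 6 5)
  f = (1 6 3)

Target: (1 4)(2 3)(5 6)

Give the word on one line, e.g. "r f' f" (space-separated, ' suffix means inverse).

  after f': (1 3 6)
  after r': (1 4)(2 3)(5 6)

f' r'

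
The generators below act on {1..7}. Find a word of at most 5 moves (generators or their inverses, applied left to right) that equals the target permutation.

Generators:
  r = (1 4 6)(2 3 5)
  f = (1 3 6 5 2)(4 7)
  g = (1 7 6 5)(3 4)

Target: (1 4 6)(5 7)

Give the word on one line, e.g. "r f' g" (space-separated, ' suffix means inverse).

  after f': (1 2 5 6 3)(4 7)
  after r: (1 3 4 7 6 5)
  after g: (1 4 6)(5 7)

f' r g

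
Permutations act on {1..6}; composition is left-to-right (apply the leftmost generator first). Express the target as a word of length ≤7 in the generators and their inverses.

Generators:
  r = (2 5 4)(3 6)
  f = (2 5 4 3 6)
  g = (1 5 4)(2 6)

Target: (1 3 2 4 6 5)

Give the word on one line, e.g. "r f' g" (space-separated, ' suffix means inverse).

  after r: (2 5 4)(3 6)
  after g': (1 4 6 3 2)
  after r: (1 2)(3 5 4)
  after g: (1 6 2 5)(3 4)
  after r: (1 3 2 4 6 5)

r g' r g r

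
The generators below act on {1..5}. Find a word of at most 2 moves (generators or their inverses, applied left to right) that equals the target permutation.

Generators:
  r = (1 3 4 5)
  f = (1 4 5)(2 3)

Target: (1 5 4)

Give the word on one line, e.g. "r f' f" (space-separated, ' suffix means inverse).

  after f: (1 4 5)(2 3)
  after f: (1 5 4)

f f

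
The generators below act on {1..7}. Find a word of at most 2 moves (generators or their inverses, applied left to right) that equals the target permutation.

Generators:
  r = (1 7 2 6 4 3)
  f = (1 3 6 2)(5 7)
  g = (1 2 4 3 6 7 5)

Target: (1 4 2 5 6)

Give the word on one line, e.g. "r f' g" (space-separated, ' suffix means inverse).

  after f: (1 3 6 2)(5 7)
  after g': (1 4 2 5 6)

f g'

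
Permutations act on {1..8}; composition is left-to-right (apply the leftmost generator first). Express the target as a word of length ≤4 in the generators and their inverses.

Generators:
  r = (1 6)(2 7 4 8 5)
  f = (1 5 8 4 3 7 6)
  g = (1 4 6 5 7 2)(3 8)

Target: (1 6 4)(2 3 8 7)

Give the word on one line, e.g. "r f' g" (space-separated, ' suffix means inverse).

g' r f

  after g': (1 2 7 5 6 4)(3 8)
  after r: (1 7 2 4 6 8 3 5)
  after f: (1 6 4)(2 3 8 7)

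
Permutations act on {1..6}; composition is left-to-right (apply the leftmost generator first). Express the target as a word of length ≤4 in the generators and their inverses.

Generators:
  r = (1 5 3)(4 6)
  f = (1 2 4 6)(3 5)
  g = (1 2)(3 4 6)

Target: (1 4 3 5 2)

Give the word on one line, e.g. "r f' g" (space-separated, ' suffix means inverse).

r' g

  after r': (1 3 5)(4 6)
  after g: (1 4 3 5 2)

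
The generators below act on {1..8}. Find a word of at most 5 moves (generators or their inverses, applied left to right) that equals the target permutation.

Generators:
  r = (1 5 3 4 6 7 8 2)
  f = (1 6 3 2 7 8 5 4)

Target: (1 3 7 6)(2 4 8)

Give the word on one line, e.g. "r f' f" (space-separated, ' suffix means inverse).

f r' r'

  after f: (1 6 3 2 7 8 5 4)
  after r': (1 4 2 6 5 3 8)
  after r': (1 3 7 6)(2 4 8)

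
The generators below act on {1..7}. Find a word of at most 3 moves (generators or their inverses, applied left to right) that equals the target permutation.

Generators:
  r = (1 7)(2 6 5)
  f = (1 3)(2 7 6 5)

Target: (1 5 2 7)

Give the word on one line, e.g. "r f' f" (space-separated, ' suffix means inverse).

  after r': (1 7)(2 5 6)
  after f': (1 2 6 5 7 3)
  after f': (1 5 2 7)

r' f' f'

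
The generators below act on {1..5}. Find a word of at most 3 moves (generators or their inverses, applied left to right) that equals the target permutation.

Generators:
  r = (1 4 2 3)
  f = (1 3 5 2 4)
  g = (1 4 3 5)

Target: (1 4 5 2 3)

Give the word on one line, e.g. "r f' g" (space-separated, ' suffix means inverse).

r r f

  after r: (1 4 2 3)
  after r: (1 2)(3 4)
  after f: (1 4 5 2 3)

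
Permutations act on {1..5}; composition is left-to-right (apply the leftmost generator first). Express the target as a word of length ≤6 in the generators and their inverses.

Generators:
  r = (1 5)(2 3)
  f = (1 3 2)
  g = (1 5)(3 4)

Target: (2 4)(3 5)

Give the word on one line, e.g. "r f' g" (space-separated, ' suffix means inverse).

f' g f' f'

  after f': (1 2 3)
  after g: (1 2 4 3 5)
  after f': (1 3 5 2 4)
  after f': (2 4)(3 5)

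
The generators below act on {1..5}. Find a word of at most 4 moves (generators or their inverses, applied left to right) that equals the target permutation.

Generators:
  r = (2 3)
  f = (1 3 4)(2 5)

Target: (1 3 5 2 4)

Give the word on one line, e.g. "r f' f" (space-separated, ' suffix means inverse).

  after r': (2 3)
  after f: (1 3 5 2 4)

r' f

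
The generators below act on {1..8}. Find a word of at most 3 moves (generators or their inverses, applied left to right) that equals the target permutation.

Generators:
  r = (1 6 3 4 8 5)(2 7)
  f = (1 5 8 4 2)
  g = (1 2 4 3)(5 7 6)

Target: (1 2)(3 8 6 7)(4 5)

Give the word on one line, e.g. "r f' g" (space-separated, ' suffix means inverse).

r' g r'

  after r': (1 5 8 4 3 6)(2 7)
  after g: (1 7 4)(2 6)(3 5 8)
  after r': (1 2)(3 8 6 7)(4 5)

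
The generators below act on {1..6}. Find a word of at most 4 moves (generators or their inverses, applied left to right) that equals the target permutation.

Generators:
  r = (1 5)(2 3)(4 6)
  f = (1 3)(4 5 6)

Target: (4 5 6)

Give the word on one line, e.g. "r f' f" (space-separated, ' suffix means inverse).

  after f': (1 3)(4 6 5)
  after f': (4 5 6)

f' f'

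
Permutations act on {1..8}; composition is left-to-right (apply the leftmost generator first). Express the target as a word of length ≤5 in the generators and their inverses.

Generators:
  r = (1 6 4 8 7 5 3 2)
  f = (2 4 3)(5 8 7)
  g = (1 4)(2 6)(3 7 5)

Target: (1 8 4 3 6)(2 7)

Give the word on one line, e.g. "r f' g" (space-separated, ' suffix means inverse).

r g' r g r

  after r: (1 6 4 8 7 5 3 2)
  after g': (1 2 4 8 3 6)
  after r: (2 8)(3 4 7 5)
  after g: (1 4 5 7 3)(2 8 6)
  after r: (1 8 4 3 6)(2 7)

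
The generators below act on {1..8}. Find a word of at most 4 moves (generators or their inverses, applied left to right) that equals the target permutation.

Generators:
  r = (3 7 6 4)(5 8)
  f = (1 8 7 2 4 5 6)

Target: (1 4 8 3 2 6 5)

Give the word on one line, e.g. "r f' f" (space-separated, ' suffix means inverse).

  after r': (3 4 6 7)(5 8)
  after f': (1 6 8 4 5)(2 7 3)
  after r: (1 4 8 3 2 6 5)

r' f' r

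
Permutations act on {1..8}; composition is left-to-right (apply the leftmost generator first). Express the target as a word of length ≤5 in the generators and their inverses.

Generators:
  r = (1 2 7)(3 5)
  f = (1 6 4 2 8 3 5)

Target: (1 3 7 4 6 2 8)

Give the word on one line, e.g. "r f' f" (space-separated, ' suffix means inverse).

  after r: (1 2 7)(3 5)
  after f: (1 8 3)(2 7 6 4)
  after r': (1 8 5 3 7 6 4)
  after f: (1 3 7 4 6 2 8)

r f r' f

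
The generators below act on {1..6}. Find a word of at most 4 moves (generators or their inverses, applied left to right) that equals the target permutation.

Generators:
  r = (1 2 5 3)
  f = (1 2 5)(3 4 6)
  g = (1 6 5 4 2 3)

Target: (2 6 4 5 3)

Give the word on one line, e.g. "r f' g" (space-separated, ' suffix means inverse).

g' r' f

  after g': (1 3 2 4 5 6)
  after r': (1 5 6 3)(2 4)
  after f: (2 6 4 5 3)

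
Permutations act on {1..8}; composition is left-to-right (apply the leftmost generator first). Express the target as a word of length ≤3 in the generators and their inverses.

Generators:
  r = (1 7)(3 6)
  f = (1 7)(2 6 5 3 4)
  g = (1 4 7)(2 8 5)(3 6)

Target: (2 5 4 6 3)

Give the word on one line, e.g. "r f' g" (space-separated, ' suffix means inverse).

  after f: (1 7)(2 6 5 3 4)
  after f: (2 5 4 6 3)

f f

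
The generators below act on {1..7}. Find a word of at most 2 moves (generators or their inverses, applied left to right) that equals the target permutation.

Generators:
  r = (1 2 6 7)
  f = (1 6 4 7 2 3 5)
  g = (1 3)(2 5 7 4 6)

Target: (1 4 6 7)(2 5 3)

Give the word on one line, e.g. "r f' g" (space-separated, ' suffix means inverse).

  after r': (1 7 6 2)
  after f': (1 4 6 7)(2 5 3)

r' f'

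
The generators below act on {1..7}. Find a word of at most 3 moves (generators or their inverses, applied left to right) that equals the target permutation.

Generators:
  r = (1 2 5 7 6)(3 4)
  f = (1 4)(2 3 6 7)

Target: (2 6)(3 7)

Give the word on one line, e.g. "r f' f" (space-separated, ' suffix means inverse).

  after f': (1 4)(2 7 6 3)
  after f': (2 6)(3 7)

f' f'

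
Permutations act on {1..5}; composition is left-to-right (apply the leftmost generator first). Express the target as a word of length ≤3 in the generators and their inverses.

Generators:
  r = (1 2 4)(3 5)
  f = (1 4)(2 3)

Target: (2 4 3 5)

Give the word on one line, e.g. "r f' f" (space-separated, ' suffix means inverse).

r' f'

  after r': (1 4 2)(3 5)
  after f': (2 4 3 5)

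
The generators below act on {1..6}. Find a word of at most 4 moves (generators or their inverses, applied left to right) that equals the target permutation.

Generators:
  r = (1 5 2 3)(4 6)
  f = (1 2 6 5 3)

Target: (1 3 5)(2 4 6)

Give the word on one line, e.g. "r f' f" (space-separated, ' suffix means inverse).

f r

  after f: (1 2 6 5 3)
  after r: (1 3 5)(2 4 6)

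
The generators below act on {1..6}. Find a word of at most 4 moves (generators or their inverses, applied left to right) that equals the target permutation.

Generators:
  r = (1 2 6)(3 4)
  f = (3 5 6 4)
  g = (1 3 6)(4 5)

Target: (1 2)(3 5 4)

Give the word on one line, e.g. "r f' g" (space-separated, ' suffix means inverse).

g' r' f'

  after g': (1 6 3)(4 5)
  after r': (1 2)(3 6 4 5)
  after f': (1 2)(3 5 4)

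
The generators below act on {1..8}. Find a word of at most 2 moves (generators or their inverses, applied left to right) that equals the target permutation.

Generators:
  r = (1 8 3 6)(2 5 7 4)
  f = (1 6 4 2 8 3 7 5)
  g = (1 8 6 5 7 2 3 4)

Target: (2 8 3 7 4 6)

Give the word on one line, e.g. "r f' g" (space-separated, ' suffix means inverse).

  after g: (1 8 6 5 7 2 3 4)
  after r': (2 8 3 7 4 6)

g r'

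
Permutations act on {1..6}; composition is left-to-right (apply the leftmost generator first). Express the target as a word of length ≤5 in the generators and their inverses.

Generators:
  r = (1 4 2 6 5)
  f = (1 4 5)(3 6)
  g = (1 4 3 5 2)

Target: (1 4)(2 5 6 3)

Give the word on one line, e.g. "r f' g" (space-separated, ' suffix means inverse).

r g' r

  after r: (1 4 2 6 5)
  after g': (2 6 3 4 5)
  after r: (1 4)(2 5 6 3)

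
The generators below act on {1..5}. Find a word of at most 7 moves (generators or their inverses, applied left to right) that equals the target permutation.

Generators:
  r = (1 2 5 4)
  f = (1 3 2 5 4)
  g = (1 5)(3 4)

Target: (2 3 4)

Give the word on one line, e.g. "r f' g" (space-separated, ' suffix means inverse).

  after r': (1 4 5 2)
  after f: (2 3)
  after g': (1 5)(2 4 3)
  after r: (1 4 3 5 2)
  after f: (2 3 4)

r' f g' r f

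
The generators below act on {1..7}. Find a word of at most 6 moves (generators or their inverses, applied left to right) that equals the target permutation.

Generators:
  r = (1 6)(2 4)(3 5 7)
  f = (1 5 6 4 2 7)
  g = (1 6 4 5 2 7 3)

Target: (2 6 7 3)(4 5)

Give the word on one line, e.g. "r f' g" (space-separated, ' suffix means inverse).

  after f: (1 5 6 4 2 7)
  after r: (1 7 6 2 3 5)
  after f: (2 3 6 7 4)
  after g: (1 6 3 4 7 5 2)
  after r': (2 6 7 3)(4 5)

f r f g r'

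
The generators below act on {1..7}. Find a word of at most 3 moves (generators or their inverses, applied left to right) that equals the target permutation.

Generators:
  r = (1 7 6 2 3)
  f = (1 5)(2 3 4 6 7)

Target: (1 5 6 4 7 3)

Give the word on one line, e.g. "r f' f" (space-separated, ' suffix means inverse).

f' r r

  after f': (1 5)(2 7 6 4 3)
  after r: (1 5 7 2 6 4)
  after r: (1 5 6 4 7 3)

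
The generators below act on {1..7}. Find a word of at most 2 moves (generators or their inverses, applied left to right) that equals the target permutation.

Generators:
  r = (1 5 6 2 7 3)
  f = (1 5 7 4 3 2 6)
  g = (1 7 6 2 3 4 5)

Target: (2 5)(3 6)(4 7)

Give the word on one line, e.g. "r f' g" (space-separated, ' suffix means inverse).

r f'

  after r: (1 5 6 2 7 3)
  after f': (2 5)(3 6)(4 7)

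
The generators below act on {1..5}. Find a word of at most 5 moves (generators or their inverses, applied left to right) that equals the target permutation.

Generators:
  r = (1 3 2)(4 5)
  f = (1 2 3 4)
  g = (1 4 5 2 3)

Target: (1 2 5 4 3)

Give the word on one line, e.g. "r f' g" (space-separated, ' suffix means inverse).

g' r' r'

  after g': (1 3 2 5 4)
  after r': (2 4)
  after r': (1 2 5 4 3)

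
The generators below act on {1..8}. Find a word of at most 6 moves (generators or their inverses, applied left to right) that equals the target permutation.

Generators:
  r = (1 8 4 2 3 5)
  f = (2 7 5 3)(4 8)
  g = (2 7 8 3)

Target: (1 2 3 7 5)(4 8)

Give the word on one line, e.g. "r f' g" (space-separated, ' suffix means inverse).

r g' f' f' g

  after r: (1 8 4 2 3 5)
  after g': (1 7 2 8 4 3 5)
  after f': (1 2 4 5)(3 7)
  after f': (1 3 2 8 4 7 5)
  after g: (1 2 3 7 5)(4 8)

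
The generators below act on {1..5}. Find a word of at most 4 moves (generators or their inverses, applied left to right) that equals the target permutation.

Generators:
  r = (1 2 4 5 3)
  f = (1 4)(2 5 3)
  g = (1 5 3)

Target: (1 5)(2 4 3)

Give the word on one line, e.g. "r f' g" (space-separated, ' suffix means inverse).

  after r': (1 3 5 4 2)
  after f': (1 5)(2 4 3)

r' f'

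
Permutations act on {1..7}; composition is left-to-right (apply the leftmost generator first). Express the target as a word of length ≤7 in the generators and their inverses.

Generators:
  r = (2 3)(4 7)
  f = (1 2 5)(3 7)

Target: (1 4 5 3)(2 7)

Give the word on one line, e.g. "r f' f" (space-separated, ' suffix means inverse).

r f r' f r

  after r: (2 3)(4 7)
  after f: (1 2 7 4 3 5)
  after r': (1 3 5)(2 4)
  after f: (1 7 3)(2 4 5)
  after r: (1 4 5 3)(2 7)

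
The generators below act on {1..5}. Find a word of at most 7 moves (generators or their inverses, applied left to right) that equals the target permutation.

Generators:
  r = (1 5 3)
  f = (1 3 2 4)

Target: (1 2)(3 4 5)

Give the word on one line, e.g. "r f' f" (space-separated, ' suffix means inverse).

  after r': (1 3 5)
  after f: (1 2 4)(3 5)
  after f: (1 4 3 5 2)
  after r': (1 4 5 2 3)
  after f': (1 2)(3 4 5)

r' f f r' f'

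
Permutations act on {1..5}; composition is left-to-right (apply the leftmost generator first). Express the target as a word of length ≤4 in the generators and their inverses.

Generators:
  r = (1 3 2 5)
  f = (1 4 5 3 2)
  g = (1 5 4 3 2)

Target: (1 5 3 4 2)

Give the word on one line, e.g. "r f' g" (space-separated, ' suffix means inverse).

g' f g

  after g': (1 2 3 4 5)
  after f: (3 5 4)
  after g: (1 5 3 4 2)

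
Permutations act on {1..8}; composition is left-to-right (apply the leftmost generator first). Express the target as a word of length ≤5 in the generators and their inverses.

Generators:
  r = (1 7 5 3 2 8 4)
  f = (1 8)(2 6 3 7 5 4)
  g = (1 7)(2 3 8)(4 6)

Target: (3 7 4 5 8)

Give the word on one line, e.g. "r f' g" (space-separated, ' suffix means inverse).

f' g r' f g'

  after f': (1 8)(2 4 5 7 3 6)
  after g: (1 2 6 3 4 5)(7 8)
  after r': (1 3 8)(2 6 5 4 7)
  after f: (1 7 6 4 5 2 3)
  after g': (3 7 4 5 8)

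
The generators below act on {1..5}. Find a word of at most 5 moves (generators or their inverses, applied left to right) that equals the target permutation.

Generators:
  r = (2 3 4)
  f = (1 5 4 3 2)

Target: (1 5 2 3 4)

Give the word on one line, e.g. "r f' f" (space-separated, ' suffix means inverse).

r f r

  after r: (2 3 4)
  after f: (1 5 4)
  after r: (1 5 2 3 4)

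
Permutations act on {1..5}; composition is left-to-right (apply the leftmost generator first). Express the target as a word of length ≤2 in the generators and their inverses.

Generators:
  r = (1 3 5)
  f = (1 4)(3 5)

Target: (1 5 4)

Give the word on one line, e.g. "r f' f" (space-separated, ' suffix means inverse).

r f

  after r: (1 3 5)
  after f: (1 5 4)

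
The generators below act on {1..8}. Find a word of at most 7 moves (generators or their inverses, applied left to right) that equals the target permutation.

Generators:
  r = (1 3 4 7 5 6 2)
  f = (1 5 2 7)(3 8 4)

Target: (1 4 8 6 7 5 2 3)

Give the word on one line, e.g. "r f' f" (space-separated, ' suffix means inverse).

f' f' r f' r'

  after f': (1 7 2 5)(3 4 8)
  after f': (1 2)(3 8 4)(5 7)
  after r: (2 3 8 7 6)
  after f': (1 7 6 5)(2 4 8)
  after r': (1 4 8 6 7 5 2 3)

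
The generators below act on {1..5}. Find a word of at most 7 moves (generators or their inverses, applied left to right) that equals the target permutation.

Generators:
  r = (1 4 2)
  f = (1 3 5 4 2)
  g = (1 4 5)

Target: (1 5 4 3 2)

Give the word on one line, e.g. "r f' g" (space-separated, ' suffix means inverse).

g' f r' g' r

  after g': (1 5 4)
  after f: (1 4 3 5 2)
  after r': (3 5 4)
  after g': (1 5)(3 4)
  after r: (1 5 4 3 2)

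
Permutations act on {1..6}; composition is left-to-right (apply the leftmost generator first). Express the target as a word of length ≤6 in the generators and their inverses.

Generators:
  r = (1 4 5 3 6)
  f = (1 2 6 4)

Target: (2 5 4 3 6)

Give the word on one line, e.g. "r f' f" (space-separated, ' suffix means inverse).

  after f: (1 2 6 4)
  after r': (1 2 3 5 4 6)
  after r': (1 2 5)(3 4)
  after f': (2 5 4 3 6)

f r' r' f'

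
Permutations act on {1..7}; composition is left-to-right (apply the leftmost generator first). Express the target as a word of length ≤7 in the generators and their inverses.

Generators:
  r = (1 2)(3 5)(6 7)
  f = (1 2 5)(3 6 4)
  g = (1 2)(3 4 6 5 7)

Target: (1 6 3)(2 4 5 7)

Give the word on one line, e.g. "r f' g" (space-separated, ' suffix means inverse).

r f' r f g'

  after r: (1 2)(3 5)(6 7)
  after f': (2 5 4 6 7 3)
  after r: (1 2 3)(4 7 5)
  after f: (1 5 3 2 6 4 7)
  after g': (1 6 3)(2 4 5 7)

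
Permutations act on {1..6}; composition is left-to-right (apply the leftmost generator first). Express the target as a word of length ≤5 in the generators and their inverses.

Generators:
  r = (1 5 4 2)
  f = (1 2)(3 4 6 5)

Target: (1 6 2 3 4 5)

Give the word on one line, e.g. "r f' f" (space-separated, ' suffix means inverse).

  after f: (1 2)(3 4 6 5)
  after r': (1 4 6)(3 5)
  after r': (1 5 3)(2 4 6)
  after f': (1 6)(2 3)
  after r': (1 6 2 3 4 5)

f r' r' f' r'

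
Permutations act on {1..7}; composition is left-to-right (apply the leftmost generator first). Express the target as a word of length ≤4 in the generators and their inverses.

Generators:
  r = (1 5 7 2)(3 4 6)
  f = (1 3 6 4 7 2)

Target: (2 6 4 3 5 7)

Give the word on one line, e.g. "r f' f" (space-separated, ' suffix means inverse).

r f r'

  after r: (1 5 7 2)(3 4 6)
  after f: (1 5 2 3 7)
  after r': (2 6 4 3 5 7)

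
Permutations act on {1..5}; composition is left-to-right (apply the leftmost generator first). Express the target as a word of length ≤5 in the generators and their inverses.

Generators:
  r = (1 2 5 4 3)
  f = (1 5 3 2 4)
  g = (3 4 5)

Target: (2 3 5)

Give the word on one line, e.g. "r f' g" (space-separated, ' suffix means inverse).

  after f': (1 4 2 3 5)
  after g': (1 3 4 2 5)
  after f': (1 5 4 3 2)
  after f': (2 4 5)
  after g': (2 3 5)

f' g' f' f' g'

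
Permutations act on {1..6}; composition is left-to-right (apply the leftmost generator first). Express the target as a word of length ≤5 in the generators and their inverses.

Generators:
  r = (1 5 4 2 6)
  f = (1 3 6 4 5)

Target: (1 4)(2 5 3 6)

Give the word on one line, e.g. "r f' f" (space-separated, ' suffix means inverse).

f r f f

  after f: (1 3 6 4 5)
  after r: (1 3)(2 6)
  after f: (1 6 2 4 5)
  after f: (1 4)(2 5 3 6)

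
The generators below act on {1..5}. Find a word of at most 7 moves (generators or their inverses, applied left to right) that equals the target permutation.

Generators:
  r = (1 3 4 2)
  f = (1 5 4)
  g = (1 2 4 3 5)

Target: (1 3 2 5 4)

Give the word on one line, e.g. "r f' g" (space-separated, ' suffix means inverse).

  after r': (1 2 4 3)
  after f: (1 2)(3 5 4)
  after r: (2 3 5)
  after f': (1 4 5 2 3)
  after g: (1 3 2 5 4)

r' f r f' g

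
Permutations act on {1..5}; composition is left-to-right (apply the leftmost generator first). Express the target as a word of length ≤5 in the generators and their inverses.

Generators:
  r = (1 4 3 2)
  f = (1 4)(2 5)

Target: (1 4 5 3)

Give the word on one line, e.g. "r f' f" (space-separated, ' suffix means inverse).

  after r': (1 2 3 4)
  after r': (1 3)(2 4)
  after f': (1 3 4 5 2)
  after r': (1 4 5 3)

r' r' f' r'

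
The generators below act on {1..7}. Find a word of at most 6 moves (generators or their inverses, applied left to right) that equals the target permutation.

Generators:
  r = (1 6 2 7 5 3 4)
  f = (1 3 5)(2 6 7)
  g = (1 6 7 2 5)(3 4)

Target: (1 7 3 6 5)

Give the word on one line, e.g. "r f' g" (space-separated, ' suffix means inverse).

  after r: (1 6 2 7 5 3 4)
  after g: (1 7)(4 6 5)
  after r': (1 2 6 7 4)(3 5)
  after f: (1 6 2 7 4 3)
  after g: (1 7 3 6 5)

r g r' f g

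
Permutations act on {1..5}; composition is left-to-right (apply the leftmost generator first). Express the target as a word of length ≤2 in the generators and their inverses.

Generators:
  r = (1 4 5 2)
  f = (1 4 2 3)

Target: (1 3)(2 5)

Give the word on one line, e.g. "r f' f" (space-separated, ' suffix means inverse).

  after r': (1 2 5 4)
  after f: (1 3)(2 5)

r' f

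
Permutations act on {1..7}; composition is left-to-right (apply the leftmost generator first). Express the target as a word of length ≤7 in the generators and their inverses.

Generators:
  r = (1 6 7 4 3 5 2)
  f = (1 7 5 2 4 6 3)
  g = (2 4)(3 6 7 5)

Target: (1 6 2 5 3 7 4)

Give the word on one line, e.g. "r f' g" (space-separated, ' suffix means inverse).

  after g': (2 4)(3 5 7 6)
  after g': (3 7)(5 6)
  after r: (1 6 2)(3 4)(5 7)
  after f: (1 3 6 4)(2 7)
  after g: (1 6 2 5 3 7 4)

g' g' r f g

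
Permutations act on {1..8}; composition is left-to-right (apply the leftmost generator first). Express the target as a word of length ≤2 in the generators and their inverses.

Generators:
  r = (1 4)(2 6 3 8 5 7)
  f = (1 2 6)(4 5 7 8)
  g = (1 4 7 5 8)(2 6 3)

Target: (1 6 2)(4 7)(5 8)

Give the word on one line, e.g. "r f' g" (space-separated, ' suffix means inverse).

  after f: (1 2 6)(4 5 7 8)
  after f: (1 6 2)(4 7)(5 8)

f f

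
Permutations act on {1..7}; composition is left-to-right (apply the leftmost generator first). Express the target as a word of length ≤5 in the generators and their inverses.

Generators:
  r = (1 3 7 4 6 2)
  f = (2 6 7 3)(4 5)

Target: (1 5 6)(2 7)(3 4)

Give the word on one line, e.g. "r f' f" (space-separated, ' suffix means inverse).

  after r': (1 2 6 4 7 3)
  after r': (1 6 7)(2 4 3)
  after r': (1 4)(2 7)(3 6)
  after f: (1 5 4)(2 3 7 6)
  after r: (1 5 6)(2 7)(3 4)

r' r' r' f r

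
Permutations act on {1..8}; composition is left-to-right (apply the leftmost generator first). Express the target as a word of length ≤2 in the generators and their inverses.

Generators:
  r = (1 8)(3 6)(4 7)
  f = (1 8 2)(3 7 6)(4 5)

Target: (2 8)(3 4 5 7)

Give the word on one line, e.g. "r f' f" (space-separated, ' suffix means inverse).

  after f: (1 8 2)(3 7 6)(4 5)
  after r': (2 8)(3 4 5 7)

f r'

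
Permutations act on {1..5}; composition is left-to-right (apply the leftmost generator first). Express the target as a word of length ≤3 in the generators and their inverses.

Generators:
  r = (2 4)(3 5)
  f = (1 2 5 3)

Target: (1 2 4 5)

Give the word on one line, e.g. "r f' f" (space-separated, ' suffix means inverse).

r f

  after r: (2 4)(3 5)
  after f: (1 2 4 5)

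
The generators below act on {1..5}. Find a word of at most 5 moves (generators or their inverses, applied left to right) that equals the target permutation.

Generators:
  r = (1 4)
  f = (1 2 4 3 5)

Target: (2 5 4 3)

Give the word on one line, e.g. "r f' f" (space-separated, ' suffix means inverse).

  after r': (1 4)
  after f: (1 3 5)(2 4)
  after f: (1 5 2 3)
  after f: (2 5 4 3)

r' f f f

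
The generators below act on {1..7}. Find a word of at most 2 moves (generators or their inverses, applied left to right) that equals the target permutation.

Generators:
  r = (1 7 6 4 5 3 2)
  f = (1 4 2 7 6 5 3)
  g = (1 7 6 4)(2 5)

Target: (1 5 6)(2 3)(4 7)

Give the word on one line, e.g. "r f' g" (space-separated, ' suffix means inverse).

  after r': (1 2 3 5 4 6 7)
  after g': (1 5 6)(2 3)(4 7)

r' g'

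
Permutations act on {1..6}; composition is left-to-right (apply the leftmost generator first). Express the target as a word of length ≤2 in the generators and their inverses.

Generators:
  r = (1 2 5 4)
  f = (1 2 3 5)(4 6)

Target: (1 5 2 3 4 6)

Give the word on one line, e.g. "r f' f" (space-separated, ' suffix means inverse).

f r

  after f: (1 2 3 5)(4 6)
  after r: (1 5 2 3 4 6)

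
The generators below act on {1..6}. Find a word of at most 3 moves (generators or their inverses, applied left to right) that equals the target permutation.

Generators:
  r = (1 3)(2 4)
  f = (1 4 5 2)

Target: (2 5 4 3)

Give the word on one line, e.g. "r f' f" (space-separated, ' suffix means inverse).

  after r': (1 3)(2 4)
  after f: (1 3 4)(2 5)
  after r': (2 5 4 3)

r' f r'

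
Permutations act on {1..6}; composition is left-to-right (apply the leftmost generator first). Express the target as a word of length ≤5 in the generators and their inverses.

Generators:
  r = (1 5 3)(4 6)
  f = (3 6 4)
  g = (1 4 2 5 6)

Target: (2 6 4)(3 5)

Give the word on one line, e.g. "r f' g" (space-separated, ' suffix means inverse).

f g r' f g'

  after f: (3 6 4)
  after g: (1 4 3)(2 5 6)
  after r': (1 6 2)(4 5)
  after f: (1 4 5 3 6 2)
  after g': (2 6 4)(3 5)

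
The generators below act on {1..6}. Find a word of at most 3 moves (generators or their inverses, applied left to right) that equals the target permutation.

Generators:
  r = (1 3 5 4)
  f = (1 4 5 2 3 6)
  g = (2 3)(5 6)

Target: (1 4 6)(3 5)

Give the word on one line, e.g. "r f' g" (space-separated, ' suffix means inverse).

  after f: (1 4 5 2 3 6)
  after g: (1 4 6)(3 5)

f g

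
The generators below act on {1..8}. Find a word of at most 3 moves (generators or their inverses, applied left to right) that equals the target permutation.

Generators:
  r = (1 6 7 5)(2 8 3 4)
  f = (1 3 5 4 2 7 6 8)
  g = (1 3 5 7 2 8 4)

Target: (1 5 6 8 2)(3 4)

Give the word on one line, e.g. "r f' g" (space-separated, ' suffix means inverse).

  after g: (1 3 5 7 2 8 4)
  after f: (1 5 6 8 2)(3 4)

g f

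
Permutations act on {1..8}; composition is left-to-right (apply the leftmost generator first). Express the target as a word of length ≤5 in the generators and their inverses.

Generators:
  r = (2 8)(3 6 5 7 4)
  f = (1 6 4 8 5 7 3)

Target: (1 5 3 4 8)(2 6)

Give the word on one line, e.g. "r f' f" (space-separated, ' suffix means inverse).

f f r f' f'

  after f: (1 6 4 8 5 7 3)
  after f: (1 4 5 3 6 8 7)
  after r: (1 3 5 6 2 8 4 7)
  after f': (1 7 3 8 6 2 4 5)
  after f': (1 5 3 4 8)(2 6)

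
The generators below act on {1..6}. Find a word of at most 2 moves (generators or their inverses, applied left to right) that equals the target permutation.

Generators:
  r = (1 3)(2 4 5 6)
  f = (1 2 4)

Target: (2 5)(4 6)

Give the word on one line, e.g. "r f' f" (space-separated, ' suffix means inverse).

r' r'

  after r': (1 3)(2 6 5 4)
  after r': (2 5)(4 6)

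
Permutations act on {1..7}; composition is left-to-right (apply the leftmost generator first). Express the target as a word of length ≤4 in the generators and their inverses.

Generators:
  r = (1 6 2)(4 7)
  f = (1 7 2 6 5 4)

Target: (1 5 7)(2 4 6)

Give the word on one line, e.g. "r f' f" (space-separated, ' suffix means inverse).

  after r': (1 2 6)(4 7)
  after r': (1 6 2)
  after f: (1 5 4)(2 7)
  after r: (1 5 7)(2 4 6)

r' r' f r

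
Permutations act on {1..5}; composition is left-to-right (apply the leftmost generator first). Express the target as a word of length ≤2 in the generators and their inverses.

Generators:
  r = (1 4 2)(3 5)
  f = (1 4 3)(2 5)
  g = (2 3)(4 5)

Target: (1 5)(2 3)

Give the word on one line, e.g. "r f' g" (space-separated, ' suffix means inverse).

r' f

  after r': (1 2 4)(3 5)
  after f: (1 5)(2 3)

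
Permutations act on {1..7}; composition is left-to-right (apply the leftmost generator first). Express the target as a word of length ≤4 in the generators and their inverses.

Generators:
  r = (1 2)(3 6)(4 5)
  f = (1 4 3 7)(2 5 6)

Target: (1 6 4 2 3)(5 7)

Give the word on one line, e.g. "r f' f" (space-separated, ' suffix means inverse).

f r' f

  after f: (1 4 3 7)(2 5 6)
  after r': (1 5 3 7 2 4 6)
  after f: (1 6 4 2 3)(5 7)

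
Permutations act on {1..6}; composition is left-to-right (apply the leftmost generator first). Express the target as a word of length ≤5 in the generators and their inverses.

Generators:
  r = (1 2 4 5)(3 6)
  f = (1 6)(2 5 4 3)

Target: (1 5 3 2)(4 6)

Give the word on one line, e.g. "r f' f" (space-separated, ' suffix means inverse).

  after f: (1 6)(2 5 4 3)
  after r: (1 3 4 6 2)
  after f': (1 4)(2 6 3 5)
  after f': (1 5 3 2)(4 6)

f r f' f'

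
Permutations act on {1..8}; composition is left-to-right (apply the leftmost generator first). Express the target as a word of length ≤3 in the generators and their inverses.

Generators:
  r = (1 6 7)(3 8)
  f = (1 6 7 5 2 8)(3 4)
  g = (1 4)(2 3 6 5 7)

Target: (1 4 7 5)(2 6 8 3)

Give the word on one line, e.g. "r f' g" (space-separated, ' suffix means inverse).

g' r'

  after g': (1 4)(2 7 5 6 3)
  after r': (1 4 7 5)(2 6 8 3)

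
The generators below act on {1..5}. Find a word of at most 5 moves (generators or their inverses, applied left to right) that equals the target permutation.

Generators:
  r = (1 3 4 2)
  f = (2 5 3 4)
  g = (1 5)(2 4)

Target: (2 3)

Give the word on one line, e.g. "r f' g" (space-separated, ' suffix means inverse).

  after r: (1 3 4 2)
  after f': (1 5 2)
  after r: (1 5)(2 3 4)
  after g': (2 3)

r f' r g'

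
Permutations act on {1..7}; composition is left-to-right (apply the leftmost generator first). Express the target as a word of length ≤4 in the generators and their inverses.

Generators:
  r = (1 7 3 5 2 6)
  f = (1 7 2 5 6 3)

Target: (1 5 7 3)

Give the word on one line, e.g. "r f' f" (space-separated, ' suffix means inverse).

  after f: (1 7 2 5 6 3)
  after f: (1 2 6)(3 7 5)
  after r': (1 5 7 3)

f f r'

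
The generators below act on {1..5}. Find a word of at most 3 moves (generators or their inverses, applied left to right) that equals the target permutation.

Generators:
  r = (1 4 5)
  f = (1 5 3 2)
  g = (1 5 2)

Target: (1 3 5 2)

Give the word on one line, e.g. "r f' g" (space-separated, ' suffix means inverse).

g' f'

  after g': (1 2 5)
  after f': (1 3 5 2)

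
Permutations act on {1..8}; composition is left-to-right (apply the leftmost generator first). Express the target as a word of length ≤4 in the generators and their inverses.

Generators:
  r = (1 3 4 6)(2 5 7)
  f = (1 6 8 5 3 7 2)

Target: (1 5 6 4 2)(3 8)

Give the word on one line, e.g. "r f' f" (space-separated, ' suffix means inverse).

r' f f

  after r': (1 6 4 3)(2 7 5)
  after f: (1 8 5)(3 6 4 7)
  after f: (1 5 6 4 2)(3 8)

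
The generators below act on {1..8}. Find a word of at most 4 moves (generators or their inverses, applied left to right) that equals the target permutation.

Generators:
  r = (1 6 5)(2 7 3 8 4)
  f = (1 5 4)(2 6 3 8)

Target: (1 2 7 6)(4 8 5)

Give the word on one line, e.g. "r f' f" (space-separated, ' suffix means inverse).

r f'

  after r: (1 6 5)(2 7 3 8 4)
  after f': (1 2 7 6)(4 8 5)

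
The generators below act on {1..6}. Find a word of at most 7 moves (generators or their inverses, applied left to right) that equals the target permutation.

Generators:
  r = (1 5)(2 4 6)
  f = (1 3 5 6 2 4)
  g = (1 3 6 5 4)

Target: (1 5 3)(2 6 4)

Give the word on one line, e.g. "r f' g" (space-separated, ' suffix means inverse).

g' r' g' r' g

  after g': (1 4 5 6 3)
  after r': (1 2 6 3 5 4)
  after g': (1 2 3 6)
  after r': (1 6 5)(2 3 4)
  after g: (1 5 3)(2 6 4)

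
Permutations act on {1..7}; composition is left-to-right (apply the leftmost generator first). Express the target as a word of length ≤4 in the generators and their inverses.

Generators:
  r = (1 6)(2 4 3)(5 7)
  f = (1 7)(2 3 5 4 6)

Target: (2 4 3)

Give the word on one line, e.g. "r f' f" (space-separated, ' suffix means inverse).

r' r'

  after r': (1 6)(2 3 4)(5 7)
  after r': (2 4 3)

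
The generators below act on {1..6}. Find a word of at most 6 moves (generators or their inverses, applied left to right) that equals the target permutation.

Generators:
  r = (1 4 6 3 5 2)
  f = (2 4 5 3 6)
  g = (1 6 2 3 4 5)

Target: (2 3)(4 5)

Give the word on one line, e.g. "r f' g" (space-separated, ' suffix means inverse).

  after g: (1 6 2 3 4 5)
  after r: (1 3 6)(2 5 4)
  after g': (1 2 4 6 5 3)
  after f: (1 4 2 5 6 3)
  after r': (2 3)(4 5)

g r g' f r'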